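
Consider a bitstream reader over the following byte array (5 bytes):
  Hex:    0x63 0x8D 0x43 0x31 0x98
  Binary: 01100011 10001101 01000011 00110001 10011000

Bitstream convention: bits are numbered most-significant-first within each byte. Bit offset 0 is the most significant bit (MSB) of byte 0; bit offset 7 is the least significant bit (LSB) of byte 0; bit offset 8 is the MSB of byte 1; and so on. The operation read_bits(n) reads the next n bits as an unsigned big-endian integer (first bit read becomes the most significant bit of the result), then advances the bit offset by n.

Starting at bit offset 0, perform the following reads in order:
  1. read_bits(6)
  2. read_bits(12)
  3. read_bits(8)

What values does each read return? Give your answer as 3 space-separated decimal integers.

Read 1: bits[0:6] width=6 -> value=24 (bin 011000); offset now 6 = byte 0 bit 6; 34 bits remain
Read 2: bits[6:18] width=12 -> value=3637 (bin 111000110101); offset now 18 = byte 2 bit 2; 22 bits remain
Read 3: bits[18:26] width=8 -> value=12 (bin 00001100); offset now 26 = byte 3 bit 2; 14 bits remain

Answer: 24 3637 12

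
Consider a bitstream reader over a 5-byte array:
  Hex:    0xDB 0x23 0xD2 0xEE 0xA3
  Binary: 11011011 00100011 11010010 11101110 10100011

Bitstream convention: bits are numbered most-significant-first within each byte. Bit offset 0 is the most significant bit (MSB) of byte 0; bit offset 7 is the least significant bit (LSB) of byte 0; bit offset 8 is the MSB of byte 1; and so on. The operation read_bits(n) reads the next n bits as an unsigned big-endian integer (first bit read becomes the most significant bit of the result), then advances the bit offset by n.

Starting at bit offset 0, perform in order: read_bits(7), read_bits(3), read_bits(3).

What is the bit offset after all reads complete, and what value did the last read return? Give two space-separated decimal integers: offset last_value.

Read 1: bits[0:7] width=7 -> value=109 (bin 1101101); offset now 7 = byte 0 bit 7; 33 bits remain
Read 2: bits[7:10] width=3 -> value=4 (bin 100); offset now 10 = byte 1 bit 2; 30 bits remain
Read 3: bits[10:13] width=3 -> value=4 (bin 100); offset now 13 = byte 1 bit 5; 27 bits remain

Answer: 13 4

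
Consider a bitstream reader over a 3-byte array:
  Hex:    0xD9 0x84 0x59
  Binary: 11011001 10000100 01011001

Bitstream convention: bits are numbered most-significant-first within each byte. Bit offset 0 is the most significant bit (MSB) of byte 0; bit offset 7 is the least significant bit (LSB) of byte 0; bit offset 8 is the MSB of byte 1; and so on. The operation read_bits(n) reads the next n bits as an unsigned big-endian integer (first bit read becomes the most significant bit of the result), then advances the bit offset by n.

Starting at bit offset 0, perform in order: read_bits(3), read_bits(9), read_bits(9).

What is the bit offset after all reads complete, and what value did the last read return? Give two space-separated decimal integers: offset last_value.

Read 1: bits[0:3] width=3 -> value=6 (bin 110); offset now 3 = byte 0 bit 3; 21 bits remain
Read 2: bits[3:12] width=9 -> value=408 (bin 110011000); offset now 12 = byte 1 bit 4; 12 bits remain
Read 3: bits[12:21] width=9 -> value=139 (bin 010001011); offset now 21 = byte 2 bit 5; 3 bits remain

Answer: 21 139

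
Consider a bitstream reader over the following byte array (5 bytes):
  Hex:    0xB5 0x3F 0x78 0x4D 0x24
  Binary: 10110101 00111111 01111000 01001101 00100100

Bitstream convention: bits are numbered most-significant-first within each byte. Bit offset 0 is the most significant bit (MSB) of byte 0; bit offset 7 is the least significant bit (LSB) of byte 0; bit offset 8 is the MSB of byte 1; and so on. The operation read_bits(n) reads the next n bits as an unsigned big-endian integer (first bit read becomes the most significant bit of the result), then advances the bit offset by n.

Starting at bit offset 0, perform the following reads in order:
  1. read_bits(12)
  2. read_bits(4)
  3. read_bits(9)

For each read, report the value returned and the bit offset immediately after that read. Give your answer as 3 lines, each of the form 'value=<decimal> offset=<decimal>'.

Answer: value=2899 offset=12
value=15 offset=16
value=240 offset=25

Derivation:
Read 1: bits[0:12] width=12 -> value=2899 (bin 101101010011); offset now 12 = byte 1 bit 4; 28 bits remain
Read 2: bits[12:16] width=4 -> value=15 (bin 1111); offset now 16 = byte 2 bit 0; 24 bits remain
Read 3: bits[16:25] width=9 -> value=240 (bin 011110000); offset now 25 = byte 3 bit 1; 15 bits remain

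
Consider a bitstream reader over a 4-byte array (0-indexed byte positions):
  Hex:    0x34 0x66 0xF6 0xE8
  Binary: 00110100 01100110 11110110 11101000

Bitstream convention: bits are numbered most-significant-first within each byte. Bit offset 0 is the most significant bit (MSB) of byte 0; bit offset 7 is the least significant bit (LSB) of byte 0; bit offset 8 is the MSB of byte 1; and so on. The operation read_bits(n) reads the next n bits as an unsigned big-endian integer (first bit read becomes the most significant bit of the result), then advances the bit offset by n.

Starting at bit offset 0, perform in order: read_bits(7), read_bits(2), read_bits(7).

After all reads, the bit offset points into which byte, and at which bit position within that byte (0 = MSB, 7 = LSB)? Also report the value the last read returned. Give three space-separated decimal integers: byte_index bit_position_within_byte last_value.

Read 1: bits[0:7] width=7 -> value=26 (bin 0011010); offset now 7 = byte 0 bit 7; 25 bits remain
Read 2: bits[7:9] width=2 -> value=0 (bin 00); offset now 9 = byte 1 bit 1; 23 bits remain
Read 3: bits[9:16] width=7 -> value=102 (bin 1100110); offset now 16 = byte 2 bit 0; 16 bits remain

Answer: 2 0 102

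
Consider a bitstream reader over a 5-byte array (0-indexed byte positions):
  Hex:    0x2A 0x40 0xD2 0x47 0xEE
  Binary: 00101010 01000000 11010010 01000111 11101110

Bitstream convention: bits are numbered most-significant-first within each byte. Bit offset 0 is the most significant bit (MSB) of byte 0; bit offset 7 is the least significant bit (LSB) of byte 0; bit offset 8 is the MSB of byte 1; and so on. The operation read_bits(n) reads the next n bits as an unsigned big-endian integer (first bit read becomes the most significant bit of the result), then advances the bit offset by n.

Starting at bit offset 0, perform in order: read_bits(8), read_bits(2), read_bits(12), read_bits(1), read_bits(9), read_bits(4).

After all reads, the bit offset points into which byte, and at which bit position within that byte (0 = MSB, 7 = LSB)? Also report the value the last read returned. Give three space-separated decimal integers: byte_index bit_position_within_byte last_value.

Answer: 4 4 14

Derivation:
Read 1: bits[0:8] width=8 -> value=42 (bin 00101010); offset now 8 = byte 1 bit 0; 32 bits remain
Read 2: bits[8:10] width=2 -> value=1 (bin 01); offset now 10 = byte 1 bit 2; 30 bits remain
Read 3: bits[10:22] width=12 -> value=52 (bin 000000110100); offset now 22 = byte 2 bit 6; 18 bits remain
Read 4: bits[22:23] width=1 -> value=1 (bin 1); offset now 23 = byte 2 bit 7; 17 bits remain
Read 5: bits[23:32] width=9 -> value=71 (bin 001000111); offset now 32 = byte 4 bit 0; 8 bits remain
Read 6: bits[32:36] width=4 -> value=14 (bin 1110); offset now 36 = byte 4 bit 4; 4 bits remain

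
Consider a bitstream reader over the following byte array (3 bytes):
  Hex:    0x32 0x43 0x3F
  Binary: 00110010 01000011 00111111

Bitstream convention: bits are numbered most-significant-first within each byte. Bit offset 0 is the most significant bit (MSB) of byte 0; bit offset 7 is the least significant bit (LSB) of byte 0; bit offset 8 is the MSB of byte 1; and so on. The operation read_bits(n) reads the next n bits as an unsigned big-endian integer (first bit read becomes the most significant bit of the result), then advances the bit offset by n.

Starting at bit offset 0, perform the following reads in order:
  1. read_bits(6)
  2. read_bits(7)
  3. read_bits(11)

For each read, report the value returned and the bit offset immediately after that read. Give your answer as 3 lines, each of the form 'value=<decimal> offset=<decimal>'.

Answer: value=12 offset=6
value=72 offset=13
value=831 offset=24

Derivation:
Read 1: bits[0:6] width=6 -> value=12 (bin 001100); offset now 6 = byte 0 bit 6; 18 bits remain
Read 2: bits[6:13] width=7 -> value=72 (bin 1001000); offset now 13 = byte 1 bit 5; 11 bits remain
Read 3: bits[13:24] width=11 -> value=831 (bin 01100111111); offset now 24 = byte 3 bit 0; 0 bits remain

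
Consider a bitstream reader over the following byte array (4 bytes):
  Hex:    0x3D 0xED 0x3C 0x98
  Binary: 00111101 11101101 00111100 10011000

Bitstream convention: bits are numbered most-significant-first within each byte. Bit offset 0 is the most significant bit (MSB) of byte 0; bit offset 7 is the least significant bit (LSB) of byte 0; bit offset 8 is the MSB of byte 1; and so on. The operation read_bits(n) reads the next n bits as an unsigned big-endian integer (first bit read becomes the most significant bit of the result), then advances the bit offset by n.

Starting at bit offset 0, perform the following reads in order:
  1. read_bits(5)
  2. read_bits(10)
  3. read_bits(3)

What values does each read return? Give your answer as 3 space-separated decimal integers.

Answer: 7 758 4

Derivation:
Read 1: bits[0:5] width=5 -> value=7 (bin 00111); offset now 5 = byte 0 bit 5; 27 bits remain
Read 2: bits[5:15] width=10 -> value=758 (bin 1011110110); offset now 15 = byte 1 bit 7; 17 bits remain
Read 3: bits[15:18] width=3 -> value=4 (bin 100); offset now 18 = byte 2 bit 2; 14 bits remain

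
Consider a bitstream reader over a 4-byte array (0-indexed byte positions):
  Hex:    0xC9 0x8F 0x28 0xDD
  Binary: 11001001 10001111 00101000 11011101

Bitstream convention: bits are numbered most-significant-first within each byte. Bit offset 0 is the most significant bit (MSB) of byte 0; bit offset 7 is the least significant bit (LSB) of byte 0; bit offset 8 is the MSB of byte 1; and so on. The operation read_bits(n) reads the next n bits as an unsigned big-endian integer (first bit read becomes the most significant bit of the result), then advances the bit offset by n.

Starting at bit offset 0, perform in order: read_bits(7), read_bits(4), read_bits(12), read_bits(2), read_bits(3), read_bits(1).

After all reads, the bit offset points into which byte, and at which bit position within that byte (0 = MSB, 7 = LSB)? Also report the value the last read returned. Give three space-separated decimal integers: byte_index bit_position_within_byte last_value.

Read 1: bits[0:7] width=7 -> value=100 (bin 1100100); offset now 7 = byte 0 bit 7; 25 bits remain
Read 2: bits[7:11] width=4 -> value=12 (bin 1100); offset now 11 = byte 1 bit 3; 21 bits remain
Read 3: bits[11:23] width=12 -> value=1940 (bin 011110010100); offset now 23 = byte 2 bit 7; 9 bits remain
Read 4: bits[23:25] width=2 -> value=1 (bin 01); offset now 25 = byte 3 bit 1; 7 bits remain
Read 5: bits[25:28] width=3 -> value=5 (bin 101); offset now 28 = byte 3 bit 4; 4 bits remain
Read 6: bits[28:29] width=1 -> value=1 (bin 1); offset now 29 = byte 3 bit 5; 3 bits remain

Answer: 3 5 1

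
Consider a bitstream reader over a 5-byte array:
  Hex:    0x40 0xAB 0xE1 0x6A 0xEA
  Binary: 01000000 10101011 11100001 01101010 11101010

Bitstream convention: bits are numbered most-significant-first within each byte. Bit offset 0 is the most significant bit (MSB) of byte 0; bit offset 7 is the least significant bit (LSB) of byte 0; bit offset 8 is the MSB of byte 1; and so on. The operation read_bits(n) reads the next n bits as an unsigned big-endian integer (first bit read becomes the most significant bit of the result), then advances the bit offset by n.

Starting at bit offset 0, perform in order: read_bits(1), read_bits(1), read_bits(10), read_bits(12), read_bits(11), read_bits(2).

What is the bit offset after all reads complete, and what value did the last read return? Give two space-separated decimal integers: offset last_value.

Read 1: bits[0:1] width=1 -> value=0 (bin 0); offset now 1 = byte 0 bit 1; 39 bits remain
Read 2: bits[1:2] width=1 -> value=1 (bin 1); offset now 2 = byte 0 bit 2; 38 bits remain
Read 3: bits[2:12] width=10 -> value=10 (bin 0000001010); offset now 12 = byte 1 bit 4; 28 bits remain
Read 4: bits[12:24] width=12 -> value=3041 (bin 101111100001); offset now 24 = byte 3 bit 0; 16 bits remain
Read 5: bits[24:35] width=11 -> value=855 (bin 01101010111); offset now 35 = byte 4 bit 3; 5 bits remain
Read 6: bits[35:37] width=2 -> value=1 (bin 01); offset now 37 = byte 4 bit 5; 3 bits remain

Answer: 37 1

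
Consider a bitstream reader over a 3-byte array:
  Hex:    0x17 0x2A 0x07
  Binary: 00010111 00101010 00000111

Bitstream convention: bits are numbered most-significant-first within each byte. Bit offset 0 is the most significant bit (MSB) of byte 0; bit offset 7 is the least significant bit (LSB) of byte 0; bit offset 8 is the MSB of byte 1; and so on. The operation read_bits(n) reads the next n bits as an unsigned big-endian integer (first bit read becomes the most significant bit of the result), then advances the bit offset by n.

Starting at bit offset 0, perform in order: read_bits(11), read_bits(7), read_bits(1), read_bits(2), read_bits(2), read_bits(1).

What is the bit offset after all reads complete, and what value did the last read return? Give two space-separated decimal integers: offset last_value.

Answer: 24 1

Derivation:
Read 1: bits[0:11] width=11 -> value=185 (bin 00010111001); offset now 11 = byte 1 bit 3; 13 bits remain
Read 2: bits[11:18] width=7 -> value=40 (bin 0101000); offset now 18 = byte 2 bit 2; 6 bits remain
Read 3: bits[18:19] width=1 -> value=0 (bin 0); offset now 19 = byte 2 bit 3; 5 bits remain
Read 4: bits[19:21] width=2 -> value=0 (bin 00); offset now 21 = byte 2 bit 5; 3 bits remain
Read 5: bits[21:23] width=2 -> value=3 (bin 11); offset now 23 = byte 2 bit 7; 1 bits remain
Read 6: bits[23:24] width=1 -> value=1 (bin 1); offset now 24 = byte 3 bit 0; 0 bits remain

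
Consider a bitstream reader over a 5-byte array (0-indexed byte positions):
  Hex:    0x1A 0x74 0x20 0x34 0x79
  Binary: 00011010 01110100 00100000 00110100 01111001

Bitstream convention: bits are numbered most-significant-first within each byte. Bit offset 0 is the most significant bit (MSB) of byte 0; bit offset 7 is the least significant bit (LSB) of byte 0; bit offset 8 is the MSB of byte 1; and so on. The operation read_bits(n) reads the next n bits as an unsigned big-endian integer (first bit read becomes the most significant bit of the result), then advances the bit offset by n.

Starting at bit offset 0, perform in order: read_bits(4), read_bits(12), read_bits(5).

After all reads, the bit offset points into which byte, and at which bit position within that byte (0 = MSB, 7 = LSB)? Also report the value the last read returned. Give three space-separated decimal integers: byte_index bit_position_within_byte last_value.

Read 1: bits[0:4] width=4 -> value=1 (bin 0001); offset now 4 = byte 0 bit 4; 36 bits remain
Read 2: bits[4:16] width=12 -> value=2676 (bin 101001110100); offset now 16 = byte 2 bit 0; 24 bits remain
Read 3: bits[16:21] width=5 -> value=4 (bin 00100); offset now 21 = byte 2 bit 5; 19 bits remain

Answer: 2 5 4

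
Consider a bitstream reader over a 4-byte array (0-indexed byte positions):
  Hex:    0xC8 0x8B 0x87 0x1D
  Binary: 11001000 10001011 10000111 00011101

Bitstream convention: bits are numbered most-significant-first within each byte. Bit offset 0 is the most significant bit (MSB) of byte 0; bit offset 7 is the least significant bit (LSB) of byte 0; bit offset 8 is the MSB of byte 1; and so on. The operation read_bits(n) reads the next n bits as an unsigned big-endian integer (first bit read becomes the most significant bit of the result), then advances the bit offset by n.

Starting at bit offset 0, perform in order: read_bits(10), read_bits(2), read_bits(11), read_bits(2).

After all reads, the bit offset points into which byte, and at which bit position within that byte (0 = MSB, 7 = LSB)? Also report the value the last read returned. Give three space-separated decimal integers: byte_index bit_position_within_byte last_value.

Read 1: bits[0:10] width=10 -> value=802 (bin 1100100010); offset now 10 = byte 1 bit 2; 22 bits remain
Read 2: bits[10:12] width=2 -> value=0 (bin 00); offset now 12 = byte 1 bit 4; 20 bits remain
Read 3: bits[12:23] width=11 -> value=1475 (bin 10111000011); offset now 23 = byte 2 bit 7; 9 bits remain
Read 4: bits[23:25] width=2 -> value=2 (bin 10); offset now 25 = byte 3 bit 1; 7 bits remain

Answer: 3 1 2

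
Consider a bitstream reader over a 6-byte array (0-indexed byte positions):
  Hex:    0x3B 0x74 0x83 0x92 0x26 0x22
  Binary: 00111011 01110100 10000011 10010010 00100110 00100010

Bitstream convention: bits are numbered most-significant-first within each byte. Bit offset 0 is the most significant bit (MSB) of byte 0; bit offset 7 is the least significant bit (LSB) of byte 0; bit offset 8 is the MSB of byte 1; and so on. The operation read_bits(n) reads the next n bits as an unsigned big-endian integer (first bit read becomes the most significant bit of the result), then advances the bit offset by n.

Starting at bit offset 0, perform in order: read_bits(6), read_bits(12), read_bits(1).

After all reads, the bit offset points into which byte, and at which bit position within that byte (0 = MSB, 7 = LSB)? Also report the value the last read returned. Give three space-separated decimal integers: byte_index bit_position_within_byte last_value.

Answer: 2 3 0

Derivation:
Read 1: bits[0:6] width=6 -> value=14 (bin 001110); offset now 6 = byte 0 bit 6; 42 bits remain
Read 2: bits[6:18] width=12 -> value=3538 (bin 110111010010); offset now 18 = byte 2 bit 2; 30 bits remain
Read 3: bits[18:19] width=1 -> value=0 (bin 0); offset now 19 = byte 2 bit 3; 29 bits remain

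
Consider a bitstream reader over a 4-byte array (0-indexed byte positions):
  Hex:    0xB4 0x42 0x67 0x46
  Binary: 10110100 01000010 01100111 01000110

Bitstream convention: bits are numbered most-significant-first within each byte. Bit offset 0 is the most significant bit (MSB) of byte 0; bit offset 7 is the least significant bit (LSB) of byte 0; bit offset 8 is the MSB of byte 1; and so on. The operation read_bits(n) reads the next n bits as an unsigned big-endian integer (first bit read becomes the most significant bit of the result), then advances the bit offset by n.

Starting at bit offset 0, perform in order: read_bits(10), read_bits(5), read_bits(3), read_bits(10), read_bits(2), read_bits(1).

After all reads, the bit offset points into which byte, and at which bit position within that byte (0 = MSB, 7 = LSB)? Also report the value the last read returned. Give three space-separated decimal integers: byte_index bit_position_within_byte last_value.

Answer: 3 7 1

Derivation:
Read 1: bits[0:10] width=10 -> value=721 (bin 1011010001); offset now 10 = byte 1 bit 2; 22 bits remain
Read 2: bits[10:15] width=5 -> value=1 (bin 00001); offset now 15 = byte 1 bit 7; 17 bits remain
Read 3: bits[15:18] width=3 -> value=1 (bin 001); offset now 18 = byte 2 bit 2; 14 bits remain
Read 4: bits[18:28] width=10 -> value=628 (bin 1001110100); offset now 28 = byte 3 bit 4; 4 bits remain
Read 5: bits[28:30] width=2 -> value=1 (bin 01); offset now 30 = byte 3 bit 6; 2 bits remain
Read 6: bits[30:31] width=1 -> value=1 (bin 1); offset now 31 = byte 3 bit 7; 1 bits remain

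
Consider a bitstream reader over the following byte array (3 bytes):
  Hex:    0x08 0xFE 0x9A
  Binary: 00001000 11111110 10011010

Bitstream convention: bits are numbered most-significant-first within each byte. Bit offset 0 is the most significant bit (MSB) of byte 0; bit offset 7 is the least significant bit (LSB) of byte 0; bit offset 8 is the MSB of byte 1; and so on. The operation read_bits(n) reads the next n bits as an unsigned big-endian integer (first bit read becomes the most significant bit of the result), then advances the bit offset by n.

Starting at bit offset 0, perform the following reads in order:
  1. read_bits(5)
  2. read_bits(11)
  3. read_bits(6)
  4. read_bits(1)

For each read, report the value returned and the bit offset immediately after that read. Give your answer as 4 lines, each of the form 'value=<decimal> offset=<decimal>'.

Answer: value=1 offset=5
value=254 offset=16
value=38 offset=22
value=1 offset=23

Derivation:
Read 1: bits[0:5] width=5 -> value=1 (bin 00001); offset now 5 = byte 0 bit 5; 19 bits remain
Read 2: bits[5:16] width=11 -> value=254 (bin 00011111110); offset now 16 = byte 2 bit 0; 8 bits remain
Read 3: bits[16:22] width=6 -> value=38 (bin 100110); offset now 22 = byte 2 bit 6; 2 bits remain
Read 4: bits[22:23] width=1 -> value=1 (bin 1); offset now 23 = byte 2 bit 7; 1 bits remain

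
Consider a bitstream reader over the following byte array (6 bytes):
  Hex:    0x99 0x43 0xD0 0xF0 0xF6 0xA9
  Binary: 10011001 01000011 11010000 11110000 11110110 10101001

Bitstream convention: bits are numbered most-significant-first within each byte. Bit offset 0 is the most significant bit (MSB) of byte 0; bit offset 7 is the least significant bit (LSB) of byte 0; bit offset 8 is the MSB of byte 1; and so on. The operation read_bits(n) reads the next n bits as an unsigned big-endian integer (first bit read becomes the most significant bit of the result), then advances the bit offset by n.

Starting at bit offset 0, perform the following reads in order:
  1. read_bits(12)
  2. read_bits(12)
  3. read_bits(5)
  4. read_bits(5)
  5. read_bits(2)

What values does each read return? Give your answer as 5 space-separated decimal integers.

Answer: 2452 976 30 3 3

Derivation:
Read 1: bits[0:12] width=12 -> value=2452 (bin 100110010100); offset now 12 = byte 1 bit 4; 36 bits remain
Read 2: bits[12:24] width=12 -> value=976 (bin 001111010000); offset now 24 = byte 3 bit 0; 24 bits remain
Read 3: bits[24:29] width=5 -> value=30 (bin 11110); offset now 29 = byte 3 bit 5; 19 bits remain
Read 4: bits[29:34] width=5 -> value=3 (bin 00011); offset now 34 = byte 4 bit 2; 14 bits remain
Read 5: bits[34:36] width=2 -> value=3 (bin 11); offset now 36 = byte 4 bit 4; 12 bits remain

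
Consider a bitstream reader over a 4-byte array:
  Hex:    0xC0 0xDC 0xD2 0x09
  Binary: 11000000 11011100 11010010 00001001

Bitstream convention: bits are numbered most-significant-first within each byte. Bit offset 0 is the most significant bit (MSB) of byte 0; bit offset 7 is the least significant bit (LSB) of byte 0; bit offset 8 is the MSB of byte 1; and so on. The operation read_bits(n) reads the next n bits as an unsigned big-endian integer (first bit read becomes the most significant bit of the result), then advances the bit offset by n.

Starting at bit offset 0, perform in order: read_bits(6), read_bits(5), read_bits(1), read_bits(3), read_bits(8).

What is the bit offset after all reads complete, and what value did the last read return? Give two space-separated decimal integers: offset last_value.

Answer: 23 105

Derivation:
Read 1: bits[0:6] width=6 -> value=48 (bin 110000); offset now 6 = byte 0 bit 6; 26 bits remain
Read 2: bits[6:11] width=5 -> value=6 (bin 00110); offset now 11 = byte 1 bit 3; 21 bits remain
Read 3: bits[11:12] width=1 -> value=1 (bin 1); offset now 12 = byte 1 bit 4; 20 bits remain
Read 4: bits[12:15] width=3 -> value=6 (bin 110); offset now 15 = byte 1 bit 7; 17 bits remain
Read 5: bits[15:23] width=8 -> value=105 (bin 01101001); offset now 23 = byte 2 bit 7; 9 bits remain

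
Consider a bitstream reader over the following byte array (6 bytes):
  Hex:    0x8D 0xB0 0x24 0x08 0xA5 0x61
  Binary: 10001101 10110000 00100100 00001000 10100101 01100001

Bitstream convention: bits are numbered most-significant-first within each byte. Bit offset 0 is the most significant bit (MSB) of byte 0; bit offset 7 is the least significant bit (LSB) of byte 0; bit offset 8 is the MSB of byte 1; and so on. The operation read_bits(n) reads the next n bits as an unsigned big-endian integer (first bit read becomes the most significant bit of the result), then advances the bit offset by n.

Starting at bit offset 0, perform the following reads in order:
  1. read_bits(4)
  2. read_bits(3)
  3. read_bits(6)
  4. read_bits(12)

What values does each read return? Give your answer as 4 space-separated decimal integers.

Read 1: bits[0:4] width=4 -> value=8 (bin 1000); offset now 4 = byte 0 bit 4; 44 bits remain
Read 2: bits[4:7] width=3 -> value=6 (bin 110); offset now 7 = byte 0 bit 7; 41 bits remain
Read 3: bits[7:13] width=6 -> value=54 (bin 110110); offset now 13 = byte 1 bit 5; 35 bits remain
Read 4: bits[13:25] width=12 -> value=72 (bin 000001001000); offset now 25 = byte 3 bit 1; 23 bits remain

Answer: 8 6 54 72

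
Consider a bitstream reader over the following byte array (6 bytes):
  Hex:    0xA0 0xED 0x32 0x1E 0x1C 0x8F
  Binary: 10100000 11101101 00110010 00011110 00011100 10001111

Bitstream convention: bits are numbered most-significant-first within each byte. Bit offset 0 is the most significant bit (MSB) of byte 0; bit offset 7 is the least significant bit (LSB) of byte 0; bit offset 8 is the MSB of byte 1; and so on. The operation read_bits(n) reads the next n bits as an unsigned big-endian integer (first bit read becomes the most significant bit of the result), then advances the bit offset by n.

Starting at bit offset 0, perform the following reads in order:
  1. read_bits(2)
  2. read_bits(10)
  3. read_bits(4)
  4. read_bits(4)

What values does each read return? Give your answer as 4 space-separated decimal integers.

Read 1: bits[0:2] width=2 -> value=2 (bin 10); offset now 2 = byte 0 bit 2; 46 bits remain
Read 2: bits[2:12] width=10 -> value=526 (bin 1000001110); offset now 12 = byte 1 bit 4; 36 bits remain
Read 3: bits[12:16] width=4 -> value=13 (bin 1101); offset now 16 = byte 2 bit 0; 32 bits remain
Read 4: bits[16:20] width=4 -> value=3 (bin 0011); offset now 20 = byte 2 bit 4; 28 bits remain

Answer: 2 526 13 3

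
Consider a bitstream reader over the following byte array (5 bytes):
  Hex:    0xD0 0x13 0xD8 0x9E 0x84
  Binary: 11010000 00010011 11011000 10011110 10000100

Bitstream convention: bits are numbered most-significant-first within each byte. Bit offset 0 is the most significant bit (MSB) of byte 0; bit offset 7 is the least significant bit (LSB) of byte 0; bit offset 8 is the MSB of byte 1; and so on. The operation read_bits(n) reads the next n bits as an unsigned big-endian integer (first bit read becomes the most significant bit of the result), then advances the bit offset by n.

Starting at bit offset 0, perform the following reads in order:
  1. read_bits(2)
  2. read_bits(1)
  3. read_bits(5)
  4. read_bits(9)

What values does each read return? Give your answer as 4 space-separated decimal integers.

Read 1: bits[0:2] width=2 -> value=3 (bin 11); offset now 2 = byte 0 bit 2; 38 bits remain
Read 2: bits[2:3] width=1 -> value=0 (bin 0); offset now 3 = byte 0 bit 3; 37 bits remain
Read 3: bits[3:8] width=5 -> value=16 (bin 10000); offset now 8 = byte 1 bit 0; 32 bits remain
Read 4: bits[8:17] width=9 -> value=39 (bin 000100111); offset now 17 = byte 2 bit 1; 23 bits remain

Answer: 3 0 16 39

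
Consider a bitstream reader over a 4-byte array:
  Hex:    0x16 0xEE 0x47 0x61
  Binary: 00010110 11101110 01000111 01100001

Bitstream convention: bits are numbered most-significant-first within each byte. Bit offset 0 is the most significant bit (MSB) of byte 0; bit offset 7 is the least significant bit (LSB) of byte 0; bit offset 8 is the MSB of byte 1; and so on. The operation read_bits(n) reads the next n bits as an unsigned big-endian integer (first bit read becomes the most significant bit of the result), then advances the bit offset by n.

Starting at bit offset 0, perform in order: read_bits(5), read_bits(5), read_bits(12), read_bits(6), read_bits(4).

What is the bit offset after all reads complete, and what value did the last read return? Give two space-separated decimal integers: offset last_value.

Answer: 32 1

Derivation:
Read 1: bits[0:5] width=5 -> value=2 (bin 00010); offset now 5 = byte 0 bit 5; 27 bits remain
Read 2: bits[5:10] width=5 -> value=27 (bin 11011); offset now 10 = byte 1 bit 2; 22 bits remain
Read 3: bits[10:22] width=12 -> value=2961 (bin 101110010001); offset now 22 = byte 2 bit 6; 10 bits remain
Read 4: bits[22:28] width=6 -> value=54 (bin 110110); offset now 28 = byte 3 bit 4; 4 bits remain
Read 5: bits[28:32] width=4 -> value=1 (bin 0001); offset now 32 = byte 4 bit 0; 0 bits remain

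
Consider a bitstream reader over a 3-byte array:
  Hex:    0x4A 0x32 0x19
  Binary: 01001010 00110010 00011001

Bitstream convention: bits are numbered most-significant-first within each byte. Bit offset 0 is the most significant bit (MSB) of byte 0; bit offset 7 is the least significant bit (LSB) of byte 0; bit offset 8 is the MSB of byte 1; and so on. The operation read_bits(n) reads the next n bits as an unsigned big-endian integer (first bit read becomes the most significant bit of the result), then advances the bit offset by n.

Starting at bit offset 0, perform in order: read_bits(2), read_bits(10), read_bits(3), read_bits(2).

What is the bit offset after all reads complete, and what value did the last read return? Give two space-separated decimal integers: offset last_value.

Answer: 17 0

Derivation:
Read 1: bits[0:2] width=2 -> value=1 (bin 01); offset now 2 = byte 0 bit 2; 22 bits remain
Read 2: bits[2:12] width=10 -> value=163 (bin 0010100011); offset now 12 = byte 1 bit 4; 12 bits remain
Read 3: bits[12:15] width=3 -> value=1 (bin 001); offset now 15 = byte 1 bit 7; 9 bits remain
Read 4: bits[15:17] width=2 -> value=0 (bin 00); offset now 17 = byte 2 bit 1; 7 bits remain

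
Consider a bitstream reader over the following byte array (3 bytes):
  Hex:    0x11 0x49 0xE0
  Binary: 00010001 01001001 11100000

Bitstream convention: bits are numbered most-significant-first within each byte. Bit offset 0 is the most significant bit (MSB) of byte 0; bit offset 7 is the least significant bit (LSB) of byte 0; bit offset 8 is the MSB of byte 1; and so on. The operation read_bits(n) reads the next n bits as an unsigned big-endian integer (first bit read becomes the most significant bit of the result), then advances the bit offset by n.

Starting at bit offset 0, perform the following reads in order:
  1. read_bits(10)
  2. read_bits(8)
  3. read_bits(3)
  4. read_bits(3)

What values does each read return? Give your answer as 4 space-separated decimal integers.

Read 1: bits[0:10] width=10 -> value=69 (bin 0001000101); offset now 10 = byte 1 bit 2; 14 bits remain
Read 2: bits[10:18] width=8 -> value=39 (bin 00100111); offset now 18 = byte 2 bit 2; 6 bits remain
Read 3: bits[18:21] width=3 -> value=4 (bin 100); offset now 21 = byte 2 bit 5; 3 bits remain
Read 4: bits[21:24] width=3 -> value=0 (bin 000); offset now 24 = byte 3 bit 0; 0 bits remain

Answer: 69 39 4 0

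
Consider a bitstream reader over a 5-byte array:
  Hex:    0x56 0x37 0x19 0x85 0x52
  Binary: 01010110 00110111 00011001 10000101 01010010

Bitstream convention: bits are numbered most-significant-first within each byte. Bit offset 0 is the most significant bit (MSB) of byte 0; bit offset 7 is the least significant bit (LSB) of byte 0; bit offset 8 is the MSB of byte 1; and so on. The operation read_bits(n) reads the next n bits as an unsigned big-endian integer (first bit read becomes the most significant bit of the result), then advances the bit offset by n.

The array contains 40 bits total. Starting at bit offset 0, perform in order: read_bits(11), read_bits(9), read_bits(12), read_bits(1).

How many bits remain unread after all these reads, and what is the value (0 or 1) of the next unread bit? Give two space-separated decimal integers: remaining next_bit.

Read 1: bits[0:11] width=11 -> value=689 (bin 01010110001); offset now 11 = byte 1 bit 3; 29 bits remain
Read 2: bits[11:20] width=9 -> value=369 (bin 101110001); offset now 20 = byte 2 bit 4; 20 bits remain
Read 3: bits[20:32] width=12 -> value=2437 (bin 100110000101); offset now 32 = byte 4 bit 0; 8 bits remain
Read 4: bits[32:33] width=1 -> value=0 (bin 0); offset now 33 = byte 4 bit 1; 7 bits remain

Answer: 7 1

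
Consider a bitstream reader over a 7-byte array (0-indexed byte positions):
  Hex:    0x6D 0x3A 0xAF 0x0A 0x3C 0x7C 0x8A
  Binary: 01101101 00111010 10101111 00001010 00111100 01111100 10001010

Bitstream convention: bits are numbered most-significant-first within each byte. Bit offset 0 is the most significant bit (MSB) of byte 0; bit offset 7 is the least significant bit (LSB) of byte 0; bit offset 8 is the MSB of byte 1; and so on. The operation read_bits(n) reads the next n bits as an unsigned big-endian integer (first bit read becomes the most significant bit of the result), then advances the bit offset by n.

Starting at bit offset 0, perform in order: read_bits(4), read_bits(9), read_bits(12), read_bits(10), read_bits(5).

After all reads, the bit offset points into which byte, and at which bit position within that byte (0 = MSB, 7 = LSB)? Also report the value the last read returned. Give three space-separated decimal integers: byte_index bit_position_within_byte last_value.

Answer: 5 0 28

Derivation:
Read 1: bits[0:4] width=4 -> value=6 (bin 0110); offset now 4 = byte 0 bit 4; 52 bits remain
Read 2: bits[4:13] width=9 -> value=423 (bin 110100111); offset now 13 = byte 1 bit 5; 43 bits remain
Read 3: bits[13:25] width=12 -> value=1374 (bin 010101011110); offset now 25 = byte 3 bit 1; 31 bits remain
Read 4: bits[25:35] width=10 -> value=81 (bin 0001010001); offset now 35 = byte 4 bit 3; 21 bits remain
Read 5: bits[35:40] width=5 -> value=28 (bin 11100); offset now 40 = byte 5 bit 0; 16 bits remain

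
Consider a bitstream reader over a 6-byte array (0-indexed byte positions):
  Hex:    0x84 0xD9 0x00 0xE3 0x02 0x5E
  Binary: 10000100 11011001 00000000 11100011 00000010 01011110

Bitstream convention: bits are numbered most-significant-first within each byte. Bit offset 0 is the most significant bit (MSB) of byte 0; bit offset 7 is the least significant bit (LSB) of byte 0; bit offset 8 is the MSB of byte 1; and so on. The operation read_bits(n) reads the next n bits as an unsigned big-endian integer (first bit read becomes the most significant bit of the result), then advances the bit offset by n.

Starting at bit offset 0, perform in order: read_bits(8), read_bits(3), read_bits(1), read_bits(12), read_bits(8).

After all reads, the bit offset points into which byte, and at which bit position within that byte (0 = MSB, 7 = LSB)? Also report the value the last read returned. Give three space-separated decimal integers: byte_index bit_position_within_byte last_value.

Answer: 4 0 227

Derivation:
Read 1: bits[0:8] width=8 -> value=132 (bin 10000100); offset now 8 = byte 1 bit 0; 40 bits remain
Read 2: bits[8:11] width=3 -> value=6 (bin 110); offset now 11 = byte 1 bit 3; 37 bits remain
Read 3: bits[11:12] width=1 -> value=1 (bin 1); offset now 12 = byte 1 bit 4; 36 bits remain
Read 4: bits[12:24] width=12 -> value=2304 (bin 100100000000); offset now 24 = byte 3 bit 0; 24 bits remain
Read 5: bits[24:32] width=8 -> value=227 (bin 11100011); offset now 32 = byte 4 bit 0; 16 bits remain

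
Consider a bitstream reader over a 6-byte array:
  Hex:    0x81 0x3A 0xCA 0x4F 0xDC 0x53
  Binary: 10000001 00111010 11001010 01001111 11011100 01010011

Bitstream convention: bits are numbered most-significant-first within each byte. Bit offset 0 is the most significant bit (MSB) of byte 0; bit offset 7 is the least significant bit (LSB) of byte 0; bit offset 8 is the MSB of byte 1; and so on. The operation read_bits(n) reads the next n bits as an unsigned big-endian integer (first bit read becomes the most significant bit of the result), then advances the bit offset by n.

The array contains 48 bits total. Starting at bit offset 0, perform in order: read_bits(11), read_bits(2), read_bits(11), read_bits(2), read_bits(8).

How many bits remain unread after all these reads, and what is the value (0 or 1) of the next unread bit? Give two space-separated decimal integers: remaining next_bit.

Answer: 14 0

Derivation:
Read 1: bits[0:11] width=11 -> value=1033 (bin 10000001001); offset now 11 = byte 1 bit 3; 37 bits remain
Read 2: bits[11:13] width=2 -> value=3 (bin 11); offset now 13 = byte 1 bit 5; 35 bits remain
Read 3: bits[13:24] width=11 -> value=714 (bin 01011001010); offset now 24 = byte 3 bit 0; 24 bits remain
Read 4: bits[24:26] width=2 -> value=1 (bin 01); offset now 26 = byte 3 bit 2; 22 bits remain
Read 5: bits[26:34] width=8 -> value=63 (bin 00111111); offset now 34 = byte 4 bit 2; 14 bits remain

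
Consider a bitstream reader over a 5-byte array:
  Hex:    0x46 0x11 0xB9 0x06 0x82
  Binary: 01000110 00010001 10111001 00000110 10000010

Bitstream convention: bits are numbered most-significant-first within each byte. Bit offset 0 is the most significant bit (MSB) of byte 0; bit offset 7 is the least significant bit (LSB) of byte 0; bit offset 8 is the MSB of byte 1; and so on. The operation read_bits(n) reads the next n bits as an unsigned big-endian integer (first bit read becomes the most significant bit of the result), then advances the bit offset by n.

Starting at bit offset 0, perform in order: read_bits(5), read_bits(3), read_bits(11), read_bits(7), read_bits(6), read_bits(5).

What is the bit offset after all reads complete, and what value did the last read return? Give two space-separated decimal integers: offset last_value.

Read 1: bits[0:5] width=5 -> value=8 (bin 01000); offset now 5 = byte 0 bit 5; 35 bits remain
Read 2: bits[5:8] width=3 -> value=6 (bin 110); offset now 8 = byte 1 bit 0; 32 bits remain
Read 3: bits[8:19] width=11 -> value=141 (bin 00010001101); offset now 19 = byte 2 bit 3; 21 bits remain
Read 4: bits[19:26] width=7 -> value=100 (bin 1100100); offset now 26 = byte 3 bit 2; 14 bits remain
Read 5: bits[26:32] width=6 -> value=6 (bin 000110); offset now 32 = byte 4 bit 0; 8 bits remain
Read 6: bits[32:37] width=5 -> value=16 (bin 10000); offset now 37 = byte 4 bit 5; 3 bits remain

Answer: 37 16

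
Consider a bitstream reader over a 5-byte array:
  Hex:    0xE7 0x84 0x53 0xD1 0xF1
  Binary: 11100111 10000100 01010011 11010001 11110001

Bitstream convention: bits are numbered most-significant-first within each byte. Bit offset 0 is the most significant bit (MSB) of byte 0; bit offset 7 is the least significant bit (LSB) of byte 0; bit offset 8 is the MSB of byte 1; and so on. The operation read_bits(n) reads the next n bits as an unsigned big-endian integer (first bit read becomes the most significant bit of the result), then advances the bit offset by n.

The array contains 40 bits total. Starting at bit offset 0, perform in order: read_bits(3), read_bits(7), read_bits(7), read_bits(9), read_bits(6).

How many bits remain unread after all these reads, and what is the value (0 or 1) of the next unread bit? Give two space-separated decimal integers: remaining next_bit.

Answer: 8 1

Derivation:
Read 1: bits[0:3] width=3 -> value=7 (bin 111); offset now 3 = byte 0 bit 3; 37 bits remain
Read 2: bits[3:10] width=7 -> value=30 (bin 0011110); offset now 10 = byte 1 bit 2; 30 bits remain
Read 3: bits[10:17] width=7 -> value=8 (bin 0001000); offset now 17 = byte 2 bit 1; 23 bits remain
Read 4: bits[17:26] width=9 -> value=335 (bin 101001111); offset now 26 = byte 3 bit 2; 14 bits remain
Read 5: bits[26:32] width=6 -> value=17 (bin 010001); offset now 32 = byte 4 bit 0; 8 bits remain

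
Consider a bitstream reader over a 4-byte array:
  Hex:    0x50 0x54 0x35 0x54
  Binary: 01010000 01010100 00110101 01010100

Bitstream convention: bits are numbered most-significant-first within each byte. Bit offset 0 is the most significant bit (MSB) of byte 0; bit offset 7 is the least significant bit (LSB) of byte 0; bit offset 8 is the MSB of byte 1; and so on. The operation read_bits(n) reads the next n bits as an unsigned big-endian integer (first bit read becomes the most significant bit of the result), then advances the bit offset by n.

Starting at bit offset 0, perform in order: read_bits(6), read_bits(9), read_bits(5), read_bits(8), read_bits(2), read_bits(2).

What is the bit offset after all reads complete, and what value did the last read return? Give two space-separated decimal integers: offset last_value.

Read 1: bits[0:6] width=6 -> value=20 (bin 010100); offset now 6 = byte 0 bit 6; 26 bits remain
Read 2: bits[6:15] width=9 -> value=42 (bin 000101010); offset now 15 = byte 1 bit 7; 17 bits remain
Read 3: bits[15:20] width=5 -> value=3 (bin 00011); offset now 20 = byte 2 bit 4; 12 bits remain
Read 4: bits[20:28] width=8 -> value=85 (bin 01010101); offset now 28 = byte 3 bit 4; 4 bits remain
Read 5: bits[28:30] width=2 -> value=1 (bin 01); offset now 30 = byte 3 bit 6; 2 bits remain
Read 6: bits[30:32] width=2 -> value=0 (bin 00); offset now 32 = byte 4 bit 0; 0 bits remain

Answer: 32 0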